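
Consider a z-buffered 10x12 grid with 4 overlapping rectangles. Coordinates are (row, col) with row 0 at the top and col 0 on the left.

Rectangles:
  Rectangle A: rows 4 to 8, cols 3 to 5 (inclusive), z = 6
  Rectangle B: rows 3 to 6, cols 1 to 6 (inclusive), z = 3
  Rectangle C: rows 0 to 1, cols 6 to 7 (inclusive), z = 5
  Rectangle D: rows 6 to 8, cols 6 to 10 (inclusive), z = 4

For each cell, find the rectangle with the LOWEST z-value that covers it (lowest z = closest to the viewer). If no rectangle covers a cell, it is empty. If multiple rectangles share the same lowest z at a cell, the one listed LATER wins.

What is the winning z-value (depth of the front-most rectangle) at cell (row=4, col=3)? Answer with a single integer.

Answer: 3

Derivation:
Check cell (4,3):
  A: rows 4-8 cols 3-5 z=6 -> covers; best now A (z=6)
  B: rows 3-6 cols 1-6 z=3 -> covers; best now B (z=3)
  C: rows 0-1 cols 6-7 -> outside (row miss)
  D: rows 6-8 cols 6-10 -> outside (row miss)
Winner: B at z=3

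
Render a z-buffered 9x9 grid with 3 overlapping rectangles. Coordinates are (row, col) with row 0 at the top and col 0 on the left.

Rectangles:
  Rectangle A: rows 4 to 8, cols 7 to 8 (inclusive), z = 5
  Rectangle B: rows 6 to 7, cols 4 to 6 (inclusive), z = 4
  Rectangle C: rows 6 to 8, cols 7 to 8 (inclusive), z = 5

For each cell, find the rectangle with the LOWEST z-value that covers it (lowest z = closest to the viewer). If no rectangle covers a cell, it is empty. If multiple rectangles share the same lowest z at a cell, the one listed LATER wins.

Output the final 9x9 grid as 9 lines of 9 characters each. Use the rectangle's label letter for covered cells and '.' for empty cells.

.........
.........
.........
.........
.......AA
.......AA
....BBBCC
....BBBCC
.......CC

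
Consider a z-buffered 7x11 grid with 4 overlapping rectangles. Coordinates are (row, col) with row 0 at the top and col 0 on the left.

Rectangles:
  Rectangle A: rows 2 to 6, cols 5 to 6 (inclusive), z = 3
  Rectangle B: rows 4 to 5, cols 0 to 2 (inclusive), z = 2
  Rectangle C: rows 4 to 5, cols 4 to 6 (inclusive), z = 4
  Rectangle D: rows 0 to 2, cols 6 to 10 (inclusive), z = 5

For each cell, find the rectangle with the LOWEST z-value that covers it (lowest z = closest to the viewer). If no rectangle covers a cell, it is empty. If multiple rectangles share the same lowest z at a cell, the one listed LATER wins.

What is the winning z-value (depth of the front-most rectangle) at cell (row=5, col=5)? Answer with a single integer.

Check cell (5,5):
  A: rows 2-6 cols 5-6 z=3 -> covers; best now A (z=3)
  B: rows 4-5 cols 0-2 -> outside (col miss)
  C: rows 4-5 cols 4-6 z=4 -> covers; best now A (z=3)
  D: rows 0-2 cols 6-10 -> outside (row miss)
Winner: A at z=3

Answer: 3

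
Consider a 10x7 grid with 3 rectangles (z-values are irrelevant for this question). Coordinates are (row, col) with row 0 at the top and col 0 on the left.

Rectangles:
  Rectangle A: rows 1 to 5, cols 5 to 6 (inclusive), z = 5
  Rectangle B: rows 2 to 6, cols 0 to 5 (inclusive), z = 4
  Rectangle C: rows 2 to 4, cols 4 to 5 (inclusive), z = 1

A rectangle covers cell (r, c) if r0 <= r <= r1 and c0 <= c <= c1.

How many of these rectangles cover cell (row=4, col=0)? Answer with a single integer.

Answer: 1

Derivation:
Check cell (4,0):
  A: rows 1-5 cols 5-6 -> outside (col miss)
  B: rows 2-6 cols 0-5 -> covers
  C: rows 2-4 cols 4-5 -> outside (col miss)
Count covering = 1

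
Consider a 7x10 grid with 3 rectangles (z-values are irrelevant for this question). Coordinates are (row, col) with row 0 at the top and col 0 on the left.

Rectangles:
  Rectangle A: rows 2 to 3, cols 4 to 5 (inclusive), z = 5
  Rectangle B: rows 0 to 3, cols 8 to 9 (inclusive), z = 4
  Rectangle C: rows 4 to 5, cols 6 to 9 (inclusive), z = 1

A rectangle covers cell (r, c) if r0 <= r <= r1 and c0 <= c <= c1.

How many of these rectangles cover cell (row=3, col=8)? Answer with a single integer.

Answer: 1

Derivation:
Check cell (3,8):
  A: rows 2-3 cols 4-5 -> outside (col miss)
  B: rows 0-3 cols 8-9 -> covers
  C: rows 4-5 cols 6-9 -> outside (row miss)
Count covering = 1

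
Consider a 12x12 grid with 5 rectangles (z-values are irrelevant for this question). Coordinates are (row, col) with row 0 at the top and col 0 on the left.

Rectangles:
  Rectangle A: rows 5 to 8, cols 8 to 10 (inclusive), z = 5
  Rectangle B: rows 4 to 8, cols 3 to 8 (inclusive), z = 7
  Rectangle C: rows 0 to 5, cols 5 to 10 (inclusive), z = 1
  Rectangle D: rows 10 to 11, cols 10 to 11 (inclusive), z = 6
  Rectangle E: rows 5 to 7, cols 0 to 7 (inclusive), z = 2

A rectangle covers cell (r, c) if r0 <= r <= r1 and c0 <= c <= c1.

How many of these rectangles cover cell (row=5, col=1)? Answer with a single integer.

Answer: 1

Derivation:
Check cell (5,1):
  A: rows 5-8 cols 8-10 -> outside (col miss)
  B: rows 4-8 cols 3-8 -> outside (col miss)
  C: rows 0-5 cols 5-10 -> outside (col miss)
  D: rows 10-11 cols 10-11 -> outside (row miss)
  E: rows 5-7 cols 0-7 -> covers
Count covering = 1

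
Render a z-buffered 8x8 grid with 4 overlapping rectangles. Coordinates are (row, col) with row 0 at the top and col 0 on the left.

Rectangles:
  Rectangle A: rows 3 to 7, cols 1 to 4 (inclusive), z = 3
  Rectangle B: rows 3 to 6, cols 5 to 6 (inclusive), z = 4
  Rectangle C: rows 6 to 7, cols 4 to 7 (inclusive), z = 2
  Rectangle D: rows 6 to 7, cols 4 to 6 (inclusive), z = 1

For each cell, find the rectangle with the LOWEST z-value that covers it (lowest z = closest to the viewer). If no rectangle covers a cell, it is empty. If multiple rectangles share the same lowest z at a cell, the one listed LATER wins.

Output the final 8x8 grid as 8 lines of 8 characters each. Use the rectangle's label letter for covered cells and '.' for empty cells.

........
........
........
.AAAABB.
.AAAABB.
.AAAABB.
.AAADDDC
.AAADDDC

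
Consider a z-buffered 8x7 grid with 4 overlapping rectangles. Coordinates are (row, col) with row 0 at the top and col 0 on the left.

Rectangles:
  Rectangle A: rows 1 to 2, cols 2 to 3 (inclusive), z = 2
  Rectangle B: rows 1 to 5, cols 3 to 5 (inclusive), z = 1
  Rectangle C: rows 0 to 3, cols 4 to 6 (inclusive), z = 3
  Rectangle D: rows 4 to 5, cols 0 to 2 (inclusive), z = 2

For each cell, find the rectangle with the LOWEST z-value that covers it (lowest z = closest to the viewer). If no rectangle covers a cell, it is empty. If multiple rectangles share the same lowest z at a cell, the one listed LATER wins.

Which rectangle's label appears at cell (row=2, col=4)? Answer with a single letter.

Answer: B

Derivation:
Check cell (2,4):
  A: rows 1-2 cols 2-3 -> outside (col miss)
  B: rows 1-5 cols 3-5 z=1 -> covers; best now B (z=1)
  C: rows 0-3 cols 4-6 z=3 -> covers; best now B (z=1)
  D: rows 4-5 cols 0-2 -> outside (row miss)
Winner: B at z=1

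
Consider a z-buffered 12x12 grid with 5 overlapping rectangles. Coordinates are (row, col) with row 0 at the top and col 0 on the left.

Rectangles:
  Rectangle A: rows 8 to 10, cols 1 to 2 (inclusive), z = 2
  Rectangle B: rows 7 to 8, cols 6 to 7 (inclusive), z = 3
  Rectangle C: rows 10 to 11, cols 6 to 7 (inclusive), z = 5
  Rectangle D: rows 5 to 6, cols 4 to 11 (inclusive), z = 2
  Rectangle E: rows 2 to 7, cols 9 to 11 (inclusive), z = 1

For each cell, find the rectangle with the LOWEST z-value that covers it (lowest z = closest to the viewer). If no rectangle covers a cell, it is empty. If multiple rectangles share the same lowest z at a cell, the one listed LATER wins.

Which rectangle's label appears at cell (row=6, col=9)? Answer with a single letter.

Check cell (6,9):
  A: rows 8-10 cols 1-2 -> outside (row miss)
  B: rows 7-8 cols 6-7 -> outside (row miss)
  C: rows 10-11 cols 6-7 -> outside (row miss)
  D: rows 5-6 cols 4-11 z=2 -> covers; best now D (z=2)
  E: rows 2-7 cols 9-11 z=1 -> covers; best now E (z=1)
Winner: E at z=1

Answer: E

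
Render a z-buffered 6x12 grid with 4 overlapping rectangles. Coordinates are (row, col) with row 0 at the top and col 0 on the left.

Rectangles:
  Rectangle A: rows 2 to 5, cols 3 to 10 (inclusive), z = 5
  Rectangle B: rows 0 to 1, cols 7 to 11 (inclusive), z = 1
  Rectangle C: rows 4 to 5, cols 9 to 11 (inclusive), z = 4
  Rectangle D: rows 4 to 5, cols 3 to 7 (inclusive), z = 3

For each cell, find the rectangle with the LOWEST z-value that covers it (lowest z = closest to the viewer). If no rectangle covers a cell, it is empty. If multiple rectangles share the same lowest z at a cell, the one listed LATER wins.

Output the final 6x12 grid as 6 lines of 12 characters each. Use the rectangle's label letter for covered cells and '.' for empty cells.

.......BBBBB
.......BBBBB
...AAAAAAAA.
...AAAAAAAA.
...DDDDDACCC
...DDDDDACCC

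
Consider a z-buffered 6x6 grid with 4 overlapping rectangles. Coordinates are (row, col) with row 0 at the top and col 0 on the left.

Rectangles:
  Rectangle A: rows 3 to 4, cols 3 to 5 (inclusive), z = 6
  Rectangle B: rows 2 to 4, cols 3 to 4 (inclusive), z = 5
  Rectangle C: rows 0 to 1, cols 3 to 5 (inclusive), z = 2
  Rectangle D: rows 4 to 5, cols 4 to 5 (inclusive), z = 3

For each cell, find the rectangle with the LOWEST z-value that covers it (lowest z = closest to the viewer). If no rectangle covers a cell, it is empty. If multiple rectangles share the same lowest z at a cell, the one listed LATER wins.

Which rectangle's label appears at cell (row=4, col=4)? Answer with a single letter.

Answer: D

Derivation:
Check cell (4,4):
  A: rows 3-4 cols 3-5 z=6 -> covers; best now A (z=6)
  B: rows 2-4 cols 3-4 z=5 -> covers; best now B (z=5)
  C: rows 0-1 cols 3-5 -> outside (row miss)
  D: rows 4-5 cols 4-5 z=3 -> covers; best now D (z=3)
Winner: D at z=3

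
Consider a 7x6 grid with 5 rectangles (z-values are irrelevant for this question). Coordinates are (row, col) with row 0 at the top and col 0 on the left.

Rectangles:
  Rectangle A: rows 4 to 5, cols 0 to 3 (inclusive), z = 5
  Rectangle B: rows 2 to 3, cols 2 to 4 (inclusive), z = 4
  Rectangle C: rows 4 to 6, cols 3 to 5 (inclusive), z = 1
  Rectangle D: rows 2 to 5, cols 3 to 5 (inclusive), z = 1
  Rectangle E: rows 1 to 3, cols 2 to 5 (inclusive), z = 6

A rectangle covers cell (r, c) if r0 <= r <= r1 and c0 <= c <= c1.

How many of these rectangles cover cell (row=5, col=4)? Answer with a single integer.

Check cell (5,4):
  A: rows 4-5 cols 0-3 -> outside (col miss)
  B: rows 2-3 cols 2-4 -> outside (row miss)
  C: rows 4-6 cols 3-5 -> covers
  D: rows 2-5 cols 3-5 -> covers
  E: rows 1-3 cols 2-5 -> outside (row miss)
Count covering = 2

Answer: 2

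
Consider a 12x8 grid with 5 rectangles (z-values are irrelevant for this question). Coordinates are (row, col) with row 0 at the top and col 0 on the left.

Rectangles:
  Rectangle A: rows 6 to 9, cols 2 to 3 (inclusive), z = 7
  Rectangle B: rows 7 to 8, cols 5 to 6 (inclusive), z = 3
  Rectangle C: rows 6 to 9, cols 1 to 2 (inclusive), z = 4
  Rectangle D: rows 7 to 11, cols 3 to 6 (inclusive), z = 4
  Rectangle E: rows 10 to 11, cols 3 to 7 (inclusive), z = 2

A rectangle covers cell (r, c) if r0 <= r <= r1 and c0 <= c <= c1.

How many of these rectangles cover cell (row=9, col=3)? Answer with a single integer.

Answer: 2

Derivation:
Check cell (9,3):
  A: rows 6-9 cols 2-3 -> covers
  B: rows 7-8 cols 5-6 -> outside (row miss)
  C: rows 6-9 cols 1-2 -> outside (col miss)
  D: rows 7-11 cols 3-6 -> covers
  E: rows 10-11 cols 3-7 -> outside (row miss)
Count covering = 2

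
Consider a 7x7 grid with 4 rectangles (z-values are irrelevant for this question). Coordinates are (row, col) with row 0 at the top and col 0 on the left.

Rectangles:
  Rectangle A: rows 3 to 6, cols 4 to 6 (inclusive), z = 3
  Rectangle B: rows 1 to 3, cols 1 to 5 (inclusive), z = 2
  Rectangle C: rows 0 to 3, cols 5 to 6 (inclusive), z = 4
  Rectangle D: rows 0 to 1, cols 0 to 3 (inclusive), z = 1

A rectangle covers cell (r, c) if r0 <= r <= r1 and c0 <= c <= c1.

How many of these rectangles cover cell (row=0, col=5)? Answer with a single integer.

Check cell (0,5):
  A: rows 3-6 cols 4-6 -> outside (row miss)
  B: rows 1-3 cols 1-5 -> outside (row miss)
  C: rows 0-3 cols 5-6 -> covers
  D: rows 0-1 cols 0-3 -> outside (col miss)
Count covering = 1

Answer: 1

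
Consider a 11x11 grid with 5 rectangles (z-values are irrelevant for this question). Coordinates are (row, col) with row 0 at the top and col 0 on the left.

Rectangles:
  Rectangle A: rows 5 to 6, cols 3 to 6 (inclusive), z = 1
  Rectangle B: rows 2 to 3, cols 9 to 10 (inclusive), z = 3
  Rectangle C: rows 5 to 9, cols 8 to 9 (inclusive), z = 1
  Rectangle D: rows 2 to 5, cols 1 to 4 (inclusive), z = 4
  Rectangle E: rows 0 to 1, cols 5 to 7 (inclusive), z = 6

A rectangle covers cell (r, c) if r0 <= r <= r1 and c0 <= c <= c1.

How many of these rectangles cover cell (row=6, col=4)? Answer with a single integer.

Check cell (6,4):
  A: rows 5-6 cols 3-6 -> covers
  B: rows 2-3 cols 9-10 -> outside (row miss)
  C: rows 5-9 cols 8-9 -> outside (col miss)
  D: rows 2-5 cols 1-4 -> outside (row miss)
  E: rows 0-1 cols 5-7 -> outside (row miss)
Count covering = 1

Answer: 1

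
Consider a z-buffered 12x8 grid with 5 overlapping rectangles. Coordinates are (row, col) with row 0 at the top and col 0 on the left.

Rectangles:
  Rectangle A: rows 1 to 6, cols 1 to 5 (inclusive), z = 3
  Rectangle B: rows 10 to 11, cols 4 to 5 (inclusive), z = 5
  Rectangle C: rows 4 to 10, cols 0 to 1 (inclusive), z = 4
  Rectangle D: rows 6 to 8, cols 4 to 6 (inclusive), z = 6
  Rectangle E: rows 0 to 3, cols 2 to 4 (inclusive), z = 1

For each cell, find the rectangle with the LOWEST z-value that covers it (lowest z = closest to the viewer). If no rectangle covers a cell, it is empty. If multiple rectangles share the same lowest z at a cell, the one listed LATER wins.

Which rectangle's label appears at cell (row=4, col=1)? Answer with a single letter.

Check cell (4,1):
  A: rows 1-6 cols 1-5 z=3 -> covers; best now A (z=3)
  B: rows 10-11 cols 4-5 -> outside (row miss)
  C: rows 4-10 cols 0-1 z=4 -> covers; best now A (z=3)
  D: rows 6-8 cols 4-6 -> outside (row miss)
  E: rows 0-3 cols 2-4 -> outside (row miss)
Winner: A at z=3

Answer: A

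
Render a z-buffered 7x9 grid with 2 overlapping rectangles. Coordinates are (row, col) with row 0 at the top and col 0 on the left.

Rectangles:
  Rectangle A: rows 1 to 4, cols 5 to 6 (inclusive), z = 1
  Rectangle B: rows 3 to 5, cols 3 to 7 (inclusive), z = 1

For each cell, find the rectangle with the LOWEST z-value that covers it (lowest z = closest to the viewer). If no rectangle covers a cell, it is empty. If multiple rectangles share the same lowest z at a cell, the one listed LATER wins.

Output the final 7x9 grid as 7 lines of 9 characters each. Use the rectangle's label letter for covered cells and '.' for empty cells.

.........
.....AA..
.....AA..
...BBBBB.
...BBBBB.
...BBBBB.
.........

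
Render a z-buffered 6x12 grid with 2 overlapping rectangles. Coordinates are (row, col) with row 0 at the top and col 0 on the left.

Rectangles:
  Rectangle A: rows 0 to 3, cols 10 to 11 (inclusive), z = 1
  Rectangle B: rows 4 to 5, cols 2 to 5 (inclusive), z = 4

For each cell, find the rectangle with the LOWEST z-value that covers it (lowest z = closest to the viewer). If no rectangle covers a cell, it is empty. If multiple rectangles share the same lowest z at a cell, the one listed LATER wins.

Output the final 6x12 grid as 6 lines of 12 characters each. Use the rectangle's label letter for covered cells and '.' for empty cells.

..........AA
..........AA
..........AA
..........AA
..BBBB......
..BBBB......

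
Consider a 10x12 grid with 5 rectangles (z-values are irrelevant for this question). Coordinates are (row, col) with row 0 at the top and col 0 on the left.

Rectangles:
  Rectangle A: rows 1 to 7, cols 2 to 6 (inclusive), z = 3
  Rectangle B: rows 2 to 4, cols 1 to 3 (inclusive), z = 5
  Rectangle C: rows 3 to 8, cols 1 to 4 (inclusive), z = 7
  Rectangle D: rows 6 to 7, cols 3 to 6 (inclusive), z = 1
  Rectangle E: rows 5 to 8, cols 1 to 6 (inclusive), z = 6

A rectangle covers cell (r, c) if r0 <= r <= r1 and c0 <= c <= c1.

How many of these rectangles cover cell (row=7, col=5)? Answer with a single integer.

Answer: 3

Derivation:
Check cell (7,5):
  A: rows 1-7 cols 2-6 -> covers
  B: rows 2-4 cols 1-3 -> outside (row miss)
  C: rows 3-8 cols 1-4 -> outside (col miss)
  D: rows 6-7 cols 3-6 -> covers
  E: rows 5-8 cols 1-6 -> covers
Count covering = 3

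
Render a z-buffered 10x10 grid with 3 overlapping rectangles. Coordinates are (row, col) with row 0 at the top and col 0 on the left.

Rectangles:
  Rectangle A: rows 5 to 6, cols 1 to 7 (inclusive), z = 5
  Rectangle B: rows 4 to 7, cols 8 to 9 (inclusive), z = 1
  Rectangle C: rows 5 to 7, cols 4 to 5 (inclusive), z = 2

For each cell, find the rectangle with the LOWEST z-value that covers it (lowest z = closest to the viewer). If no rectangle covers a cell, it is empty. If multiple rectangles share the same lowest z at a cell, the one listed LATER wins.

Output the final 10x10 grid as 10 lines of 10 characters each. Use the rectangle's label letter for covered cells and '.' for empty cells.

..........
..........
..........
..........
........BB
.AAACCAABB
.AAACCAABB
....CC..BB
..........
..........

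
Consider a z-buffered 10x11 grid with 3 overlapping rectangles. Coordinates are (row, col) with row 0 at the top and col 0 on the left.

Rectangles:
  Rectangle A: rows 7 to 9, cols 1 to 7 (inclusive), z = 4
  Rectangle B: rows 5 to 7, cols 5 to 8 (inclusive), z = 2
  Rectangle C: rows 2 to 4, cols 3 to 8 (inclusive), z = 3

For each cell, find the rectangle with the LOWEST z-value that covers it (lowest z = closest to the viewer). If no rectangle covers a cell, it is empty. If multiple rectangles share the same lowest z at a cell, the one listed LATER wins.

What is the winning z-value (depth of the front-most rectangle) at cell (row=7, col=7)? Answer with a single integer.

Check cell (7,7):
  A: rows 7-9 cols 1-7 z=4 -> covers; best now A (z=4)
  B: rows 5-7 cols 5-8 z=2 -> covers; best now B (z=2)
  C: rows 2-4 cols 3-8 -> outside (row miss)
Winner: B at z=2

Answer: 2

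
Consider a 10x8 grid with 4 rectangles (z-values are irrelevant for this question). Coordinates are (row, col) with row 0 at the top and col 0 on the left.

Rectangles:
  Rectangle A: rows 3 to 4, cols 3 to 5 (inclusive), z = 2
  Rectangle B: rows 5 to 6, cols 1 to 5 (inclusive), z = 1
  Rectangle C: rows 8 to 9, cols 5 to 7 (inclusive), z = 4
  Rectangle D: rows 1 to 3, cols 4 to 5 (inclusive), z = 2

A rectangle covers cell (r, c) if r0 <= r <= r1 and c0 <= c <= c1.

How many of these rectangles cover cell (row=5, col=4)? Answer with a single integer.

Answer: 1

Derivation:
Check cell (5,4):
  A: rows 3-4 cols 3-5 -> outside (row miss)
  B: rows 5-6 cols 1-5 -> covers
  C: rows 8-9 cols 5-7 -> outside (row miss)
  D: rows 1-3 cols 4-5 -> outside (row miss)
Count covering = 1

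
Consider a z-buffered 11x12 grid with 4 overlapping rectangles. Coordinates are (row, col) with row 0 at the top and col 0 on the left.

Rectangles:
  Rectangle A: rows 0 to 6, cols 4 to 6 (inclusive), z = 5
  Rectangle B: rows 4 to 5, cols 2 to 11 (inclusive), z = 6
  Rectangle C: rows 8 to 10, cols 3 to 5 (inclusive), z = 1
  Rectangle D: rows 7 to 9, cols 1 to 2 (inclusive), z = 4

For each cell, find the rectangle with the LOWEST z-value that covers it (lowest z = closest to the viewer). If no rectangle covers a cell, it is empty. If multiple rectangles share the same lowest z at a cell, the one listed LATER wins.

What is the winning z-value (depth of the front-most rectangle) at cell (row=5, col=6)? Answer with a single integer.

Answer: 5

Derivation:
Check cell (5,6):
  A: rows 0-6 cols 4-6 z=5 -> covers; best now A (z=5)
  B: rows 4-5 cols 2-11 z=6 -> covers; best now A (z=5)
  C: rows 8-10 cols 3-5 -> outside (row miss)
  D: rows 7-9 cols 1-2 -> outside (row miss)
Winner: A at z=5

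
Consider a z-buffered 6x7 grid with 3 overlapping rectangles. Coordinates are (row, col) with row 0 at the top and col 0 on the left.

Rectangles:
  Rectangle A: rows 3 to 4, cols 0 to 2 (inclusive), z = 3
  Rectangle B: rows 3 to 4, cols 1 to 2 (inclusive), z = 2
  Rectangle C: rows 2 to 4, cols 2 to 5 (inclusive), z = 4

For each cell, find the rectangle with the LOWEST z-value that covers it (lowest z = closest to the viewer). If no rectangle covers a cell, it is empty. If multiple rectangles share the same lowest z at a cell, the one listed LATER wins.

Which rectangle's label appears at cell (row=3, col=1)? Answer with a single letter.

Answer: B

Derivation:
Check cell (3,1):
  A: rows 3-4 cols 0-2 z=3 -> covers; best now A (z=3)
  B: rows 3-4 cols 1-2 z=2 -> covers; best now B (z=2)
  C: rows 2-4 cols 2-5 -> outside (col miss)
Winner: B at z=2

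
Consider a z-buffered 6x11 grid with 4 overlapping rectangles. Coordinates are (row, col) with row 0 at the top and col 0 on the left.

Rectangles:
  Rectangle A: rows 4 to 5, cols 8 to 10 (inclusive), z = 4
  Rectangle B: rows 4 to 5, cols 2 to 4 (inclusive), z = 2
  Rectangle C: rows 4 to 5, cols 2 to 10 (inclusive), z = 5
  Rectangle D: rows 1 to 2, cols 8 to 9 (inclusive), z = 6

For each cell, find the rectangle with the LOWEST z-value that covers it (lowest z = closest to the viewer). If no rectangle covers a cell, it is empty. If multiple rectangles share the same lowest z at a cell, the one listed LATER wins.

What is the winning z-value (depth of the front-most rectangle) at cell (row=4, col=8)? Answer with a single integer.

Check cell (4,8):
  A: rows 4-5 cols 8-10 z=4 -> covers; best now A (z=4)
  B: rows 4-5 cols 2-4 -> outside (col miss)
  C: rows 4-5 cols 2-10 z=5 -> covers; best now A (z=4)
  D: rows 1-2 cols 8-9 -> outside (row miss)
Winner: A at z=4

Answer: 4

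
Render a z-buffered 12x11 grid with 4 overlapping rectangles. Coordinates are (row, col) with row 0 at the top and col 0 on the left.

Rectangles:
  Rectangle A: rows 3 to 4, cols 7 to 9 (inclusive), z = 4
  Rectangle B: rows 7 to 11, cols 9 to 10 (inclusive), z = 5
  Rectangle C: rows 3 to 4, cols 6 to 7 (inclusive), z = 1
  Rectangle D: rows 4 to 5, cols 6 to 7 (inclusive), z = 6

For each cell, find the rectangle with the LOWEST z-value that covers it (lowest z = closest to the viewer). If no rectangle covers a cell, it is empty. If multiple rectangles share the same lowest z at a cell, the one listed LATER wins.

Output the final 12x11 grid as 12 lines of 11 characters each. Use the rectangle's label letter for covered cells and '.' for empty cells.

...........
...........
...........
......CCAA.
......CCAA.
......DD...
...........
.........BB
.........BB
.........BB
.........BB
.........BB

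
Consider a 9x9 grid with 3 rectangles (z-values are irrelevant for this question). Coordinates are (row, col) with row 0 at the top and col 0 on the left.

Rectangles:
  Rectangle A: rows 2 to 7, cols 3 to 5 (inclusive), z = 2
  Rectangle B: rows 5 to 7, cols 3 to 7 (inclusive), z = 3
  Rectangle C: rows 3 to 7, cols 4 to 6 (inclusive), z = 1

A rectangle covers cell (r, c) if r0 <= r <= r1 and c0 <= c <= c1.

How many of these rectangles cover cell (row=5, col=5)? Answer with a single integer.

Check cell (5,5):
  A: rows 2-7 cols 3-5 -> covers
  B: rows 5-7 cols 3-7 -> covers
  C: rows 3-7 cols 4-6 -> covers
Count covering = 3

Answer: 3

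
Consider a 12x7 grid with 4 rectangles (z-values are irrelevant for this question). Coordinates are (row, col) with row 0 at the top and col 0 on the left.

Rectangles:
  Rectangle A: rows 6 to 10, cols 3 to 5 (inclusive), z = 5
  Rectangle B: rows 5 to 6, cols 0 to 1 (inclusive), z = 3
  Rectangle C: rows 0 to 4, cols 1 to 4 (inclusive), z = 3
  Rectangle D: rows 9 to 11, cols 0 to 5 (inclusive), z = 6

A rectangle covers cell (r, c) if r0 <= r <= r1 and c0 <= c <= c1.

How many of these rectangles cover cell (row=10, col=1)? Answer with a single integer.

Check cell (10,1):
  A: rows 6-10 cols 3-5 -> outside (col miss)
  B: rows 5-6 cols 0-1 -> outside (row miss)
  C: rows 0-4 cols 1-4 -> outside (row miss)
  D: rows 9-11 cols 0-5 -> covers
Count covering = 1

Answer: 1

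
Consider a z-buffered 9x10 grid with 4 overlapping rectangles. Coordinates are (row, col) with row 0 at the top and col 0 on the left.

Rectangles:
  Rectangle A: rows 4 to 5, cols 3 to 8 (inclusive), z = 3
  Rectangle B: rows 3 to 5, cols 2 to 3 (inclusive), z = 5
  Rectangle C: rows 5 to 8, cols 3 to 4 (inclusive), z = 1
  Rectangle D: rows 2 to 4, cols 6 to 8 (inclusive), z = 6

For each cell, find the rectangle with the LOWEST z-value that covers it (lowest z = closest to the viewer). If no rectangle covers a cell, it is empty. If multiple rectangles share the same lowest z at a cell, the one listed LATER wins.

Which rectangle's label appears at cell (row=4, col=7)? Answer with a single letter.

Answer: A

Derivation:
Check cell (4,7):
  A: rows 4-5 cols 3-8 z=3 -> covers; best now A (z=3)
  B: rows 3-5 cols 2-3 -> outside (col miss)
  C: rows 5-8 cols 3-4 -> outside (row miss)
  D: rows 2-4 cols 6-8 z=6 -> covers; best now A (z=3)
Winner: A at z=3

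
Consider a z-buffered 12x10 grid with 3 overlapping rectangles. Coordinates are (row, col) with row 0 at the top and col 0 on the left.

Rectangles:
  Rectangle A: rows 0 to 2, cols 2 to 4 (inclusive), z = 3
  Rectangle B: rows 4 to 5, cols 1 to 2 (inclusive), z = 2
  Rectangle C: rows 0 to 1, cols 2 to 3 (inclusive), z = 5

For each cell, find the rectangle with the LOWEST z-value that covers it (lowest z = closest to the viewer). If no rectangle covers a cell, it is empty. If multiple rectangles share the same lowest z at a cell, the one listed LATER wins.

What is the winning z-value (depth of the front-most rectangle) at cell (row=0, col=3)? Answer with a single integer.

Check cell (0,3):
  A: rows 0-2 cols 2-4 z=3 -> covers; best now A (z=3)
  B: rows 4-5 cols 1-2 -> outside (row miss)
  C: rows 0-1 cols 2-3 z=5 -> covers; best now A (z=3)
Winner: A at z=3

Answer: 3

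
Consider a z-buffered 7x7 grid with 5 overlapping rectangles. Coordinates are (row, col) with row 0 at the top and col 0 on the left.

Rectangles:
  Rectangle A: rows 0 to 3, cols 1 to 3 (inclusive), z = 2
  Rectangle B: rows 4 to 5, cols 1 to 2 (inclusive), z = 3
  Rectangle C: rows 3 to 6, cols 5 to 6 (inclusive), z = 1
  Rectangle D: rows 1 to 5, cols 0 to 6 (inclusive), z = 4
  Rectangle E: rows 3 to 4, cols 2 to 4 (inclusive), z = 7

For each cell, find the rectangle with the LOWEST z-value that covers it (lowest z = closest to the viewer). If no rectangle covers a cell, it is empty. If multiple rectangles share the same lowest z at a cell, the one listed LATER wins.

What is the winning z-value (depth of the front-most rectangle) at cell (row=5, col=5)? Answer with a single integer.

Check cell (5,5):
  A: rows 0-3 cols 1-3 -> outside (row miss)
  B: rows 4-5 cols 1-2 -> outside (col miss)
  C: rows 3-6 cols 5-6 z=1 -> covers; best now C (z=1)
  D: rows 1-5 cols 0-6 z=4 -> covers; best now C (z=1)
  E: rows 3-4 cols 2-4 -> outside (row miss)
Winner: C at z=1

Answer: 1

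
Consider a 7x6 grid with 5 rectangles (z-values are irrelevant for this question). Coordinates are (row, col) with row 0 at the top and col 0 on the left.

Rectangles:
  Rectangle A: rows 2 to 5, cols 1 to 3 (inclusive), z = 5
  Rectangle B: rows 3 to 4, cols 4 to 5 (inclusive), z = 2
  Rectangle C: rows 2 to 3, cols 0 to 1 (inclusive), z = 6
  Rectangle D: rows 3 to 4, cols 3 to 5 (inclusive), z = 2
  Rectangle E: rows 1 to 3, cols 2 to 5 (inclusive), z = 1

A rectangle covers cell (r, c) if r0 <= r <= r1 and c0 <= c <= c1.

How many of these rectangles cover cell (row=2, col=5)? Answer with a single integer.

Check cell (2,5):
  A: rows 2-5 cols 1-3 -> outside (col miss)
  B: rows 3-4 cols 4-5 -> outside (row miss)
  C: rows 2-3 cols 0-1 -> outside (col miss)
  D: rows 3-4 cols 3-5 -> outside (row miss)
  E: rows 1-3 cols 2-5 -> covers
Count covering = 1

Answer: 1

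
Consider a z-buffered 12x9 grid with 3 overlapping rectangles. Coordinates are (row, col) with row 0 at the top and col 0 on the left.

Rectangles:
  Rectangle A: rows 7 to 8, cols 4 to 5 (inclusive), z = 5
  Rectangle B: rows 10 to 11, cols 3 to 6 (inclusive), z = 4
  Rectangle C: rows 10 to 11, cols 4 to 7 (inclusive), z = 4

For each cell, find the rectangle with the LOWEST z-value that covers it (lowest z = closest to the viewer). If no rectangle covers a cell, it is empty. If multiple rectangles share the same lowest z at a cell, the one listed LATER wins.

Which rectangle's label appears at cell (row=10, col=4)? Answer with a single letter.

Check cell (10,4):
  A: rows 7-8 cols 4-5 -> outside (row miss)
  B: rows 10-11 cols 3-6 z=4 -> covers; best now B (z=4)
  C: rows 10-11 cols 4-7 z=4 -> covers; best now C (z=4)
Winner: C at z=4

Answer: C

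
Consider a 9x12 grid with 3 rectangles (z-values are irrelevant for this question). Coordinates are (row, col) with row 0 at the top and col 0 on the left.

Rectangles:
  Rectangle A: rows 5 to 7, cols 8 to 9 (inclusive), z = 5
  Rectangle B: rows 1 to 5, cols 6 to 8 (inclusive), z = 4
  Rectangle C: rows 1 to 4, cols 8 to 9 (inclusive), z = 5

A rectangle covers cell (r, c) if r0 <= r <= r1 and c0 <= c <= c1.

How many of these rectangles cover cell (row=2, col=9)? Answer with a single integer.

Check cell (2,9):
  A: rows 5-7 cols 8-9 -> outside (row miss)
  B: rows 1-5 cols 6-8 -> outside (col miss)
  C: rows 1-4 cols 8-9 -> covers
Count covering = 1

Answer: 1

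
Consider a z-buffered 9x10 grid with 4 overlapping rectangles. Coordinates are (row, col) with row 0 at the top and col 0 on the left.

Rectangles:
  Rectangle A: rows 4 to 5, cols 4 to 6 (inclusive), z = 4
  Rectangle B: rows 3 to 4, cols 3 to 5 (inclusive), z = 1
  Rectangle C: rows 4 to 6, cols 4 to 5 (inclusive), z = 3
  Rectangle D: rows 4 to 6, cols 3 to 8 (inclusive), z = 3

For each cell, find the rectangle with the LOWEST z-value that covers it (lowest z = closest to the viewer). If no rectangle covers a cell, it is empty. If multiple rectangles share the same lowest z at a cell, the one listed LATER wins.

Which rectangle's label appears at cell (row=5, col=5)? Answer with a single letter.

Check cell (5,5):
  A: rows 4-5 cols 4-6 z=4 -> covers; best now A (z=4)
  B: rows 3-4 cols 3-5 -> outside (row miss)
  C: rows 4-6 cols 4-5 z=3 -> covers; best now C (z=3)
  D: rows 4-6 cols 3-8 z=3 -> covers; best now D (z=3)
Winner: D at z=3

Answer: D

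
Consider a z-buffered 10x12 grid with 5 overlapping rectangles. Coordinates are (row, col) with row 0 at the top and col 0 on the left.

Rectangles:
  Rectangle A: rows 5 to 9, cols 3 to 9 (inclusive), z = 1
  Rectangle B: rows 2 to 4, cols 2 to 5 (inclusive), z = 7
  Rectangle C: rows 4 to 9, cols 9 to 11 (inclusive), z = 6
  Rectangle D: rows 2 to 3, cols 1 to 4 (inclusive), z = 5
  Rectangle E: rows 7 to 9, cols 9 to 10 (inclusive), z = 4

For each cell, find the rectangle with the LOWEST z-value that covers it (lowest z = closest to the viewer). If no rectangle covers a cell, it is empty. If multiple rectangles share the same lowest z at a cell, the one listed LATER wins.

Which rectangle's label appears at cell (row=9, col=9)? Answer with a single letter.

Check cell (9,9):
  A: rows 5-9 cols 3-9 z=1 -> covers; best now A (z=1)
  B: rows 2-4 cols 2-5 -> outside (row miss)
  C: rows 4-9 cols 9-11 z=6 -> covers; best now A (z=1)
  D: rows 2-3 cols 1-4 -> outside (row miss)
  E: rows 7-9 cols 9-10 z=4 -> covers; best now A (z=1)
Winner: A at z=1

Answer: A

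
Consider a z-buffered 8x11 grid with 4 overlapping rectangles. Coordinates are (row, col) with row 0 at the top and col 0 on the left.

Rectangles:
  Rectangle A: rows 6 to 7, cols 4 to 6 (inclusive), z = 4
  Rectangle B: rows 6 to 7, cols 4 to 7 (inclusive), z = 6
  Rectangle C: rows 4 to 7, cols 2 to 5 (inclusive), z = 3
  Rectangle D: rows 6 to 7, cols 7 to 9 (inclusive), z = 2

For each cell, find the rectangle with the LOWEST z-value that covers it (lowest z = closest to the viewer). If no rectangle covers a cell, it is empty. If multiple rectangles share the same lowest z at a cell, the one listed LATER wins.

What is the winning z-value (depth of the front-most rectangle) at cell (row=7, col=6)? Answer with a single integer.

Check cell (7,6):
  A: rows 6-7 cols 4-6 z=4 -> covers; best now A (z=4)
  B: rows 6-7 cols 4-7 z=6 -> covers; best now A (z=4)
  C: rows 4-7 cols 2-5 -> outside (col miss)
  D: rows 6-7 cols 7-9 -> outside (col miss)
Winner: A at z=4

Answer: 4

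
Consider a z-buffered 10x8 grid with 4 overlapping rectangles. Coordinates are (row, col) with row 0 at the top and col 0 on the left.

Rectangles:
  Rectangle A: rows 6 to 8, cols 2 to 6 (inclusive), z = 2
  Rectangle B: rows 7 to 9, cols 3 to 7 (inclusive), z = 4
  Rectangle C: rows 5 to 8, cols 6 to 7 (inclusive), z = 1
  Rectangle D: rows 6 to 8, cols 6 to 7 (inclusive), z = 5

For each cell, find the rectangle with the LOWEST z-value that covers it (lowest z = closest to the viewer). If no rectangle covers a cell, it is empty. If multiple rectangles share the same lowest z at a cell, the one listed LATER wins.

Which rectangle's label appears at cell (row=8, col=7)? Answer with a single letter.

Answer: C

Derivation:
Check cell (8,7):
  A: rows 6-8 cols 2-6 -> outside (col miss)
  B: rows 7-9 cols 3-7 z=4 -> covers; best now B (z=4)
  C: rows 5-8 cols 6-7 z=1 -> covers; best now C (z=1)
  D: rows 6-8 cols 6-7 z=5 -> covers; best now C (z=1)
Winner: C at z=1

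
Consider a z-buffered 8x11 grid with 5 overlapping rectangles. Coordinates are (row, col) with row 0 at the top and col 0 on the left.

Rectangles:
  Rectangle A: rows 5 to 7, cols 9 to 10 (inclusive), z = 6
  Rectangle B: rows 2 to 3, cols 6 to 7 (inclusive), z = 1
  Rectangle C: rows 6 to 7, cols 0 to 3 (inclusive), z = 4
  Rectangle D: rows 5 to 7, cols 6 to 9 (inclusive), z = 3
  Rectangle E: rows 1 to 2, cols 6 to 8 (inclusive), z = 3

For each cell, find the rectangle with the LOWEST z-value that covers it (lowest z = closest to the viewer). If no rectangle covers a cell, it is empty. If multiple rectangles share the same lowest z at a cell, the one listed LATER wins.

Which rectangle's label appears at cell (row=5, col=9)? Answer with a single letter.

Check cell (5,9):
  A: rows 5-7 cols 9-10 z=6 -> covers; best now A (z=6)
  B: rows 2-3 cols 6-7 -> outside (row miss)
  C: rows 6-7 cols 0-3 -> outside (row miss)
  D: rows 5-7 cols 6-9 z=3 -> covers; best now D (z=3)
  E: rows 1-2 cols 6-8 -> outside (row miss)
Winner: D at z=3

Answer: D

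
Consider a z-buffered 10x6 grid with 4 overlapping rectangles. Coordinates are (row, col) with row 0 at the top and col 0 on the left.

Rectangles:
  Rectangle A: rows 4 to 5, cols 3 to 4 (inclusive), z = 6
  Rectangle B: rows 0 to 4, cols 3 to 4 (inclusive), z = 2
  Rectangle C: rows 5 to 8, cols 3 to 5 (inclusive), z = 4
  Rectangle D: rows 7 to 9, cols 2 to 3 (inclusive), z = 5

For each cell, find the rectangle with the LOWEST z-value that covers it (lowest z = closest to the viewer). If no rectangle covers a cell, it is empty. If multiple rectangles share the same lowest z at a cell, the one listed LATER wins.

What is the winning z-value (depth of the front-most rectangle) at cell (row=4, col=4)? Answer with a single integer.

Answer: 2

Derivation:
Check cell (4,4):
  A: rows 4-5 cols 3-4 z=6 -> covers; best now A (z=6)
  B: rows 0-4 cols 3-4 z=2 -> covers; best now B (z=2)
  C: rows 5-8 cols 3-5 -> outside (row miss)
  D: rows 7-9 cols 2-3 -> outside (row miss)
Winner: B at z=2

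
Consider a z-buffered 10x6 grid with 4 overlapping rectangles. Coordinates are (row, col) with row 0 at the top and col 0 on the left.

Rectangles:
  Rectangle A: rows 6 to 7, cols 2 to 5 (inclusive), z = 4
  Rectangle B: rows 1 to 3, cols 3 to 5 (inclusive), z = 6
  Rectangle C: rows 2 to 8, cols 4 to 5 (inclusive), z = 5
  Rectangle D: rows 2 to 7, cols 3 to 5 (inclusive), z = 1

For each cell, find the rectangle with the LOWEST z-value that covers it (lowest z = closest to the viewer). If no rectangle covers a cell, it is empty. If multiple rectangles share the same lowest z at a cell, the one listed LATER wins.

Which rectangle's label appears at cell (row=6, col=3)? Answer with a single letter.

Answer: D

Derivation:
Check cell (6,3):
  A: rows 6-7 cols 2-5 z=4 -> covers; best now A (z=4)
  B: rows 1-3 cols 3-5 -> outside (row miss)
  C: rows 2-8 cols 4-5 -> outside (col miss)
  D: rows 2-7 cols 3-5 z=1 -> covers; best now D (z=1)
Winner: D at z=1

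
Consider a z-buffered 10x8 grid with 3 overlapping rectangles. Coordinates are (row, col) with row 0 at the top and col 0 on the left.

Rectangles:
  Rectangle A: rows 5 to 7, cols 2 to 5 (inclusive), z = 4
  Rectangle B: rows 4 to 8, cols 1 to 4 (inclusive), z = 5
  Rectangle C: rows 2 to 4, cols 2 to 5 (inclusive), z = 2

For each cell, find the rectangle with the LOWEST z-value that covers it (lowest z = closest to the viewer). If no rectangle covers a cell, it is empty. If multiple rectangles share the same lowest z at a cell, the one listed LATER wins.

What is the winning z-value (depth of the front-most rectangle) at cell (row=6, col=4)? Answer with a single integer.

Check cell (6,4):
  A: rows 5-7 cols 2-5 z=4 -> covers; best now A (z=4)
  B: rows 4-8 cols 1-4 z=5 -> covers; best now A (z=4)
  C: rows 2-4 cols 2-5 -> outside (row miss)
Winner: A at z=4

Answer: 4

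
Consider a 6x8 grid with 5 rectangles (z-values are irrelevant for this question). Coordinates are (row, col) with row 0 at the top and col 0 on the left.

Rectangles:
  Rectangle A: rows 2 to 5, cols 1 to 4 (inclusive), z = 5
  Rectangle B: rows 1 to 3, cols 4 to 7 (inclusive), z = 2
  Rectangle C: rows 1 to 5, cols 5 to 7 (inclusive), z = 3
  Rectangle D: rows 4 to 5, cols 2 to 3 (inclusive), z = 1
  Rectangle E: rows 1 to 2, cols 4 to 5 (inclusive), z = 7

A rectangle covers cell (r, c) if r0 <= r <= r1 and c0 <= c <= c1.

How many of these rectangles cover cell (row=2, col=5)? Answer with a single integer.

Answer: 3

Derivation:
Check cell (2,5):
  A: rows 2-5 cols 1-4 -> outside (col miss)
  B: rows 1-3 cols 4-7 -> covers
  C: rows 1-5 cols 5-7 -> covers
  D: rows 4-5 cols 2-3 -> outside (row miss)
  E: rows 1-2 cols 4-5 -> covers
Count covering = 3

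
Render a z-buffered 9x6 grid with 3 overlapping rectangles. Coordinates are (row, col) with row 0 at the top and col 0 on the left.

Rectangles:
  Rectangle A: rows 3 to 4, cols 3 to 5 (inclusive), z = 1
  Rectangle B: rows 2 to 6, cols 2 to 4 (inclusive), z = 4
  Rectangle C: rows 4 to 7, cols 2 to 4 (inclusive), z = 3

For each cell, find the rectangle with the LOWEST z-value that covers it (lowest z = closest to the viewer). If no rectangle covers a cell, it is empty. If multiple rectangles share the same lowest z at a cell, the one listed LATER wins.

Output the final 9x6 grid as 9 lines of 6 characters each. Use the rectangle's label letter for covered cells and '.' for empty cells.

......
......
..BBB.
..BAAA
..CAAA
..CCC.
..CCC.
..CCC.
......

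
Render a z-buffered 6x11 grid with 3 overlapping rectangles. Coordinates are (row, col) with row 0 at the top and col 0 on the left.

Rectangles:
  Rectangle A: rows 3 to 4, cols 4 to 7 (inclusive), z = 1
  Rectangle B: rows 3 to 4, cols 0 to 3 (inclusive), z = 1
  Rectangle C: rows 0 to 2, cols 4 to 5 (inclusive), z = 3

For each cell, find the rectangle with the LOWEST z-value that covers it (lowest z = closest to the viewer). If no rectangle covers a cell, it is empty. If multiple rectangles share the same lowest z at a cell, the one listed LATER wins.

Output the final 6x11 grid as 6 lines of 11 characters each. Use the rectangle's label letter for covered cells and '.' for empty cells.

....CC.....
....CC.....
....CC.....
BBBBAAAA...
BBBBAAAA...
...........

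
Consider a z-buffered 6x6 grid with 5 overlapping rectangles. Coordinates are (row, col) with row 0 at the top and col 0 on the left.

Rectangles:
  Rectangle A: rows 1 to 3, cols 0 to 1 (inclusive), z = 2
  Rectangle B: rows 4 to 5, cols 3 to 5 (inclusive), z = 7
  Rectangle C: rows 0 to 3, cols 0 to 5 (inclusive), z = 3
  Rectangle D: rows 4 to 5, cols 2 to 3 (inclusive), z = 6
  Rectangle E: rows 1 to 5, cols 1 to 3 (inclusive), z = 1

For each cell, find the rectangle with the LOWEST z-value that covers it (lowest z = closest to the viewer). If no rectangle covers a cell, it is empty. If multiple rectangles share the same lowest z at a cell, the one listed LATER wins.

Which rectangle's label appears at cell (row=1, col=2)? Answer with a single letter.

Answer: E

Derivation:
Check cell (1,2):
  A: rows 1-3 cols 0-1 -> outside (col miss)
  B: rows 4-5 cols 3-5 -> outside (row miss)
  C: rows 0-3 cols 0-5 z=3 -> covers; best now C (z=3)
  D: rows 4-5 cols 2-3 -> outside (row miss)
  E: rows 1-5 cols 1-3 z=1 -> covers; best now E (z=1)
Winner: E at z=1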